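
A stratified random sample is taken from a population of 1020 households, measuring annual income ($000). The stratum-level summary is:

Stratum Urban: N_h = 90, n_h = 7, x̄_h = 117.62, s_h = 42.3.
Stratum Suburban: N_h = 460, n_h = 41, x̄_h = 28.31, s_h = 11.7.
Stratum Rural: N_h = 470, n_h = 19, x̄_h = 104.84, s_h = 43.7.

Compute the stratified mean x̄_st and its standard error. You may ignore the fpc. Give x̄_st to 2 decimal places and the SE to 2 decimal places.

x̄_st = Σ W_h x̄_h = (90·117.62 + 460·28.31 + 470·104.84)/1020 = 71.45412
V̂(x̄_st) = Σ W_h² s_h²/n_h, with W_h = N_h/N and N = 1020:
  stratum Urban: (90/1020)²·42.3²/7 = 1.99007
  stratum Suburban: (460/1020)²·11.7²/41 = 0.679052
  stratum Rural: (470/1020)²·43.7²/19 = 21.3405
V̂(x̄_st) = 24.0096
SE(x̄_st) = √24.0096 = 4.89996

x̄_st ≈ 71.45, SE ≈ 4.90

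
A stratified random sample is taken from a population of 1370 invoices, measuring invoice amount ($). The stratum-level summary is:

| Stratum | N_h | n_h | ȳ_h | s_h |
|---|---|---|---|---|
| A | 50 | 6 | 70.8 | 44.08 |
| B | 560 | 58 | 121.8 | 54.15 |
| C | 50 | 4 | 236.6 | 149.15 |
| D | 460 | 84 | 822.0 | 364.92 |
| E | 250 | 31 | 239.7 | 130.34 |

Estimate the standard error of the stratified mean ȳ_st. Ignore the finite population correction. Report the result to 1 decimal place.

SE(ȳ_st) ≈ 14.6

V̂(ȳ_st) = Σ W_h² s_h²/n_h, with W_h = N_h/N and N = 1370:
  stratum A: (50/1370)²·44.08²/6 = 0.431351
  stratum B: (560/1370)²·54.15²/58 = 8.44703
  stratum C: (50/1370)²·149.15²/4 = 7.40773
  stratum D: (460/1370)²·364.92²/84 = 178.727
  stratum E: (250/1370)²·130.34²/31 = 18.2487
V̂(ȳ_st) = 213.262
SE(ȳ_st) = √213.262 = 14.6035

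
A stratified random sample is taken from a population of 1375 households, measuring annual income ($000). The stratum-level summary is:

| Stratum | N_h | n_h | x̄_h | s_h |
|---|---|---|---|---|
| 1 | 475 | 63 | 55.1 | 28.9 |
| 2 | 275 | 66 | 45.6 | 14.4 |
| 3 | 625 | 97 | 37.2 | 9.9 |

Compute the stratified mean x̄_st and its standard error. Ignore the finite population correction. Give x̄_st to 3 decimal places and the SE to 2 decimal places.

x̄_st ≈ 45.064, SE ≈ 1.38

x̄_st = Σ W_h x̄_h = (475·55.1 + 275·45.6 + 625·37.2)/1375 = 45.06364
V̂(x̄_st) = Σ W_h² s_h²/n_h, with W_h = N_h/N and N = 1375:
  stratum 1: (475/1375)²·28.9²/63 = 1.58211
  stratum 2: (275/1375)²·14.4²/66 = 0.125673
  stratum 3: (625/1375)²·9.9²/97 = 0.208763
V̂(x̄_st) = 1.91655
SE(x̄_st) = √1.91655 = 1.38439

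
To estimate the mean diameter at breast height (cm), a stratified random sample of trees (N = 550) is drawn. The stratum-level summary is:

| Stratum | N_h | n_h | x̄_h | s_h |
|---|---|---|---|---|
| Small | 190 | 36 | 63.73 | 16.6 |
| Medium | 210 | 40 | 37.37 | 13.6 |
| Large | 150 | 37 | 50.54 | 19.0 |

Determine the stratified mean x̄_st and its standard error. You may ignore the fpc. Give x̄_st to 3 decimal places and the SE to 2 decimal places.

x̄_st = Σ W_h x̄_h = (190·63.73 + 210·37.37 + 150·50.54)/550 = 50.06800
V̂(x̄_st) = Σ W_h² s_h²/n_h, with W_h = N_h/N and N = 550:
  stratum Small: (190/550)²·16.6²/36 = 0.913473
  stratum Medium: (210/550)²·13.6²/40 = 0.67411
  stratum Large: (150/550)²·19.0²/37 = 0.725709
V̂(x̄_st) = 2.31329
SE(x̄_st) = √2.31329 = 1.52095

x̄_st ≈ 50.068, SE ≈ 1.52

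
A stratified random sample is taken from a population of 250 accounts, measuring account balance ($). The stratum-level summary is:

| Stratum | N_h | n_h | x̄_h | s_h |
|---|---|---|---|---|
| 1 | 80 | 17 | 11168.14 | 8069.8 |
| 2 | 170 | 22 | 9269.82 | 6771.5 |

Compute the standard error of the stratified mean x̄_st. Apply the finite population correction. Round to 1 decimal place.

SE(x̄_st) ≈ 1071.4

V̂(x̄_st) = Σ W_h² (1 − n_h/N_h) s_h²/n_h, with W_h = N_h/N and N = 250:
  stratum 1: (80/250)²·(1 − 17/80)·8069.8²/17 = 308907
  stratum 2: (170/250)²·(1 − 22/170)·6771.5²/22 = 839030
V̂(x̄_st) = 1.14794e+06
SE(x̄_st) = √1.14794e+06 = 1071.42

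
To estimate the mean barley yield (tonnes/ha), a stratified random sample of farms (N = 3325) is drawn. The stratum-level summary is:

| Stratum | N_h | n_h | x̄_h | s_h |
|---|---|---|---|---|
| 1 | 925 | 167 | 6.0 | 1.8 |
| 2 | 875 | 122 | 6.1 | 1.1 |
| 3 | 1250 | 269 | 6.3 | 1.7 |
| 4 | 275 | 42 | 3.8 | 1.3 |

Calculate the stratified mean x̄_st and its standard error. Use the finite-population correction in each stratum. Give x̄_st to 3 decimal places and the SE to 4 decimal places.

x̄_st = Σ W_h x̄_h = (925·6.0 + 875·6.1 + 1250·6.3 + 275·3.8)/3325 = 5.95714
V̂(x̄_st) = Σ W_h² (1 − n_h/N_h) s_h²/n_h, with W_h = N_h/N and N = 3325:
  stratum 1: (925/3325)²·(1 − 167/925)·1.8²/167 = 0.00123043
  stratum 2: (875/3325)²·(1 − 122/875)·1.1²/122 = 0.000591079
  stratum 3: (1250/3325)²·(1 − 269/1250)·1.7²/269 = 0.00119163
  stratum 4: (275/3325)²·(1 − 42/275)·1.3²/42 = 0.000233208
V̂(x̄_st) = 0.00324634
SE(x̄_st) = √0.00324634 = 0.0569767

x̄_st ≈ 5.957, SE ≈ 0.0570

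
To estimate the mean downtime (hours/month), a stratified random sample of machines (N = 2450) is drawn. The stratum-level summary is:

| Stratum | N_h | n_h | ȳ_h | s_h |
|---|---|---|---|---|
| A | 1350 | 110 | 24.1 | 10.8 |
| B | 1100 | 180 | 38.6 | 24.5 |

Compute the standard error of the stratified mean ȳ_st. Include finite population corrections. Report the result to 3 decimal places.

SE(ȳ_st) ≈ 0.926

V̂(ȳ_st) = Σ W_h² (1 − n_h/N_h) s_h²/n_h, with W_h = N_h/N and N = 2450:
  stratum A: (1350/2450)²·(1 − 110/1350)·10.8²/110 = 0.295718
  stratum B: (1100/2450)²·(1 − 180/1100)·24.5²/180 = 0.562222
V̂(ȳ_st) = 0.85794
SE(ȳ_st) = √0.85794 = 0.926251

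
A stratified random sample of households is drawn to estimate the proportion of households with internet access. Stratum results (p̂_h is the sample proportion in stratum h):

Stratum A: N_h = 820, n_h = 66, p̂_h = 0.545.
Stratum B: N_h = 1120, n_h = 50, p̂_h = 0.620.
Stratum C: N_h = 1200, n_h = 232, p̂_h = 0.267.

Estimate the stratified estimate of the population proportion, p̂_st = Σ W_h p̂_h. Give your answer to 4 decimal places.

p̂_st ≈ 0.4655

N = 3140; stratum weights W_h = N_h/N.
p̂_st = Σ W_h p̂_h = (820·0.545 + 1120·0.620 + 1200·0.267)/3140 = 0.46551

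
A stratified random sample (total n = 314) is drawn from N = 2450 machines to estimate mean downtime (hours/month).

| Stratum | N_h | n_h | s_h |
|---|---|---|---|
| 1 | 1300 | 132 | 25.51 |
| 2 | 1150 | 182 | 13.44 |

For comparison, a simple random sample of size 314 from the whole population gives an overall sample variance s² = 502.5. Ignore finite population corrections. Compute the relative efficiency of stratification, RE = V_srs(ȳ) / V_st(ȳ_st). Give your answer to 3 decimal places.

RE ≈ 0.996

V̂(ȳ_st) = Σ W_h² s_h²/n_h, with W_h = N_h/N and N = 2450:
  stratum 1: (1300/2450)²·25.51²/132 = 1.38804
  stratum 2: (1150/2450)²·13.44²/182 = 0.218671
V_st = 1.60671
V_srs = s²/n = 502.5/314 = 1.60032
Relative efficiency = V_srs / V_st = 1.60032/1.60671 = 0.9960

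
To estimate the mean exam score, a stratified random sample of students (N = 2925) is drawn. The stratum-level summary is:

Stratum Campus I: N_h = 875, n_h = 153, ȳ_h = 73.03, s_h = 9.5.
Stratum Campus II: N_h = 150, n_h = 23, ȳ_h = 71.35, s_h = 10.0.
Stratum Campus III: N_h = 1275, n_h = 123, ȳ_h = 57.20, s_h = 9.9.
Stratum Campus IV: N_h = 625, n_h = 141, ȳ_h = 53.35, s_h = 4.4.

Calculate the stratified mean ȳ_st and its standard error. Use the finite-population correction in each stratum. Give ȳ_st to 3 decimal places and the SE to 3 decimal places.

ȳ_st ≈ 61.838, SE ≈ 0.441

ȳ_st = Σ W_h ȳ_h = (875·73.03 + 150·71.35 + 1275·57.20 + 625·53.35)/2925 = 61.83846
V̂(ȳ_st) = Σ W_h² (1 − n_h/N_h) s_h²/n_h, with W_h = N_h/N and N = 2925:
  stratum Campus I: (875/2925)²·(1 − 153/875)·9.5²/153 = 0.0435561
  stratum Campus II: (150/2925)²·(1 − 23/150)·10.0²/23 = 0.00968089
  stratum Campus III: (1275/2925)²·(1 − 123/1275)·9.9²/123 = 0.136797
  stratum Campus IV: (625/2925)²·(1 − 141/625)·4.4²/141 = 0.00485467
V̂(ȳ_st) = 0.194889
SE(ȳ_st) = √0.194889 = 0.441462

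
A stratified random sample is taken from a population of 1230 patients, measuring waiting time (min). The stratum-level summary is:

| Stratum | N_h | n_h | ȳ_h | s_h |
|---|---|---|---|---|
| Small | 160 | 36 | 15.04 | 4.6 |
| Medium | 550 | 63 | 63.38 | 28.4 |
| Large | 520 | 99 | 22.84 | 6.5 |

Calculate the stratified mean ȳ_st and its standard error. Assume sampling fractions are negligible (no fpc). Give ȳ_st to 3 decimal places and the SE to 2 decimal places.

ȳ_st = Σ W_h ȳ_h = (160·15.04 + 550·63.38 + 520·22.84)/1230 = 39.95301
V̂(ȳ_st) = Σ W_h² s_h²/n_h, with W_h = N_h/N and N = 1230:
  stratum Small: (160/1230)²·4.6²/36 = 0.00994587
  stratum Medium: (550/1230)²·28.4²/63 = 2.55983
  stratum Large: (520/1230)²·6.5²/99 = 0.076276
V̂(ȳ_st) = 2.64605
SE(ȳ_st) = √2.64605 = 1.62667

ȳ_st ≈ 39.953, SE ≈ 1.63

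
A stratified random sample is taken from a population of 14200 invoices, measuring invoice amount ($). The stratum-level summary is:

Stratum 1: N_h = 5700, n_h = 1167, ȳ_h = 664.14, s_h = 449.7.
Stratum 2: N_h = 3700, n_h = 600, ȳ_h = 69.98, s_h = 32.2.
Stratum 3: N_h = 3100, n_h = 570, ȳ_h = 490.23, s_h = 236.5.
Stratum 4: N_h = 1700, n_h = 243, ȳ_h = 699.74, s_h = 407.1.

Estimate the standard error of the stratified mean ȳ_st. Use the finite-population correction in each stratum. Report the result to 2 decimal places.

V̂(ȳ_st) = Σ W_h² (1 − n_h/N_h) s_h²/n_h, with W_h = N_h/N and N = 14200:
  stratum 1: (5700/14200)²·(1 − 1167/5700)·449.7²/1167 = 22.2054
  stratum 2: (3700/14200)²·(1 − 600/3700)·32.2²/600 = 0.0982986
  stratum 3: (3100/14200)²·(1 − 570/3100)·236.5²/570 = 3.81674
  stratum 4: (1700/14200)²·(1 − 243/1700)·407.1²/243 = 8.37776
V̂(ȳ_st) = 34.4982
SE(ȳ_st) = √34.4982 = 5.87352

SE(ȳ_st) ≈ 5.87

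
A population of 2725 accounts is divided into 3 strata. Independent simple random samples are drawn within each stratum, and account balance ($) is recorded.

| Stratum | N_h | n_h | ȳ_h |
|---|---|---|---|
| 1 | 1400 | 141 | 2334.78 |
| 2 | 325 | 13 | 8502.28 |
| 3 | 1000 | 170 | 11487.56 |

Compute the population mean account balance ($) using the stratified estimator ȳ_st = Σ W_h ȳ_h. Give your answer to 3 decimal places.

N = Σ N_h = 2725. Stratum weights W_h = N_h/N.
ȳ_st = (1400·2334.78 + 325·8502.28 + 1000·11487.56) / 2725 = 6429.17174

ȳ_st ≈ 6429.172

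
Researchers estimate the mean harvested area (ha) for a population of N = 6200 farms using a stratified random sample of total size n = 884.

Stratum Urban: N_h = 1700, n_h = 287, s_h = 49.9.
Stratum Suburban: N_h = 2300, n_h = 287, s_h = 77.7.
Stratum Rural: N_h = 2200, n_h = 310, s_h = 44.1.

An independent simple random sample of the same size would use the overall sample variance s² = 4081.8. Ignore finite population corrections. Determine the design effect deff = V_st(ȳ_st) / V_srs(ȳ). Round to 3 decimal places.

V̂(ȳ_st) = Σ W_h² s_h²/n_h, with W_h = N_h/N and N = 6200:
  stratum Urban: (1700/6200)²·49.9²/287 = 0.652279
  stratum Suburban: (2300/6200)²·77.7²/287 = 2.89489
  stratum Rural: (2200/6200)²·44.1²/310 = 0.78991
V_st = 4.33708
V_srs = s²/n = 4081.8/884 = 4.61742
deff = V_st / V_srs = 4.33708/4.61742 = 0.9393

deff ≈ 0.939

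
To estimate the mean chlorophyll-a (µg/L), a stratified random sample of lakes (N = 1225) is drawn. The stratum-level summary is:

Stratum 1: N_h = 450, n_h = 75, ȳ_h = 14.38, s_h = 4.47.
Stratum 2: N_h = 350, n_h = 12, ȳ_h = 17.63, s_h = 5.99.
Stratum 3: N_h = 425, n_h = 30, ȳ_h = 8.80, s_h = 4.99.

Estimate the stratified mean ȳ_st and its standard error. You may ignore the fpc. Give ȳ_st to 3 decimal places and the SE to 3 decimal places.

ȳ_st = Σ W_h ȳ_h = (450·14.38 + 350·17.63 + 425·8.80)/1225 = 13.37265
V̂(ȳ_st) = Σ W_h² s_h²/n_h, with W_h = N_h/N and N = 1225:
  stratum 1: (450/1225)²·4.47²/75 = 0.0359506
  stratum 2: (350/1225)²·5.99²/12 = 0.244082
  stratum 3: (425/1225)²·4.99²/30 = 0.0999046
V̂(ȳ_st) = 0.379938
SE(ȳ_st) = √0.379938 = 0.616391

ȳ_st ≈ 13.373, SE ≈ 0.616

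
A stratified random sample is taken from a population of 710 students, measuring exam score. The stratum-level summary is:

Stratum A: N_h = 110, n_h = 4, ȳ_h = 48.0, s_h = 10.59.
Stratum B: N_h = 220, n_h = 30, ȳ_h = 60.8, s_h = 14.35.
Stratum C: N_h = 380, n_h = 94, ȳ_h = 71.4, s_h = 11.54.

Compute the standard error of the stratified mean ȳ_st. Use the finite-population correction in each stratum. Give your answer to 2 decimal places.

V̂(ȳ_st) = Σ W_h² (1 − n_h/N_h) s_h²/n_h, with W_h = N_h/N and N = 710:
  stratum A: (110/710)²·(1 − 4/110)·10.59²/4 = 0.648506
  stratum B: (220/710)²·(1 − 30/220)·14.35²/30 = 0.56917
  stratum C: (380/710)²·(1 − 94/380)·11.54²/94 = 0.305434
V̂(ȳ_st) = 1.52311
SE(ȳ_st) = √1.52311 = 1.23414

SE(ȳ_st) ≈ 1.23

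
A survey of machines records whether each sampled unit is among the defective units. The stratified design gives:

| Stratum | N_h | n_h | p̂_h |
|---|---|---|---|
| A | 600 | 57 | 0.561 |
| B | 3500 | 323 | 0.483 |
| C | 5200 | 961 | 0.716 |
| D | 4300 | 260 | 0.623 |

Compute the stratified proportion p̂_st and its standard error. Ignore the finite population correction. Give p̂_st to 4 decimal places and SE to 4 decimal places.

N = 13600; stratum weights W_h = N_h/N.
p̂_st = Σ W_h p̂_h = (600·0.561 + 3500·0.483 + 5200·0.716 + 4300·0.623)/13600 = 0.61979
V̂(p̂_st) = Σ W_h² p̂_h(1−p̂_h)/(n_h−1):
  stratum A: (600/13600)²·0.561·0.439/56 = 8.55981e-06
  stratum B: (3500/13600)²·0.483·0.517/322 = 5.13618e-05
  stratum C: (5200/13600)²·0.716·0.284/960 = 3.09663e-05
  stratum D: (4300/13600)²·0.623·0.377/259 = 9.06544e-05
V̂(p̂_st) = 0.000181542; SE = √V̂ = 0.0134738

p̂_st ≈ 0.6198, SE ≈ 0.0135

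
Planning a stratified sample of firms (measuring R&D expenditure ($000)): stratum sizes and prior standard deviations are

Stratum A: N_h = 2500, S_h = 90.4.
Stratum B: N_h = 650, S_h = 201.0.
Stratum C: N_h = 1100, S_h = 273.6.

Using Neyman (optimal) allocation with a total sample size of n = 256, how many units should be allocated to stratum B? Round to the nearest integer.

Neyman allocation: n_h = n · N_h S_h / Σ N_i S_i, with n = 256.
  stratum A: N_h·S_h = 2500·90.4 = 226000.00
  stratum B: N_h·S_h = 650·201.0 = 130650.00
  stratum C: N_h·S_h = 1100·273.6 = 300960.00
Σ N_h S_h = 657610.00
n for stratum B = 256·130650.00/657610.00 = 50.861 → 51

51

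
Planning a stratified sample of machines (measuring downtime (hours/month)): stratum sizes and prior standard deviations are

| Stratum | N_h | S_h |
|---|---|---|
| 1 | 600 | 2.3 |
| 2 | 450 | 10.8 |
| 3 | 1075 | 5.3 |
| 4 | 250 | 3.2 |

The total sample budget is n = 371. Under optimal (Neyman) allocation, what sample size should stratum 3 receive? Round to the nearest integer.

166

Neyman allocation: n_h = n · N_h S_h / Σ N_i S_i, with n = 371.
  stratum 1: N_h·S_h = 600·2.3 = 1380.00
  stratum 2: N_h·S_h = 450·10.8 = 4860.00
  stratum 3: N_h·S_h = 1075·5.3 = 5697.50
  stratum 4: N_h·S_h = 250·3.2 = 800.00
Σ N_h S_h = 12737.50
n for stratum 3 = 371·5697.50/12737.50 = 165.949 → 166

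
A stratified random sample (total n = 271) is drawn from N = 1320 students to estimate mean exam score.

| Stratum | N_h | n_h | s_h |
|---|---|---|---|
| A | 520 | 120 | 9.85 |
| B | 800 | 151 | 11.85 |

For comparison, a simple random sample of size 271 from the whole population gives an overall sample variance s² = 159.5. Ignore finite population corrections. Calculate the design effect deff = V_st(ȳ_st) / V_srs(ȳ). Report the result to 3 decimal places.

deff ≈ 0.794

V̂(ȳ_st) = Σ W_h² s_h²/n_h, with W_h = N_h/N and N = 1320:
  stratum A: (520/1320)²·9.85²/120 = 0.125473
  stratum B: (800/1320)²·11.85²/151 = 0.34158
V_st = 0.467052
V_srs = s²/n = 159.5/271 = 0.588561
deff = V_st / V_srs = 0.467052/0.588561 = 0.7935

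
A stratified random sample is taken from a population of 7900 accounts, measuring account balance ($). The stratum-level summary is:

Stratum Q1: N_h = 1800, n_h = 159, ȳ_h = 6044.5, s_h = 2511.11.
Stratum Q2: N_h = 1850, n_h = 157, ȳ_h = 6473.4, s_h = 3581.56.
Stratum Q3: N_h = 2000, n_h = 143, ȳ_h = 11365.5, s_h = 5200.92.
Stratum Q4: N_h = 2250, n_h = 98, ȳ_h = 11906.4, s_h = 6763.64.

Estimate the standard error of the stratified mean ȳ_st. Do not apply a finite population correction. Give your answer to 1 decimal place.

SE(ȳ_st) ≈ 237.8

V̂(ȳ_st) = Σ W_h² s_h²/n_h, with W_h = N_h/N and N = 7900:
  stratum Q1: (1800/7900)²·2511.11²/159 = 2058.85
  stratum Q2: (1850/7900)²·3581.56²/157 = 4480.58
  stratum Q3: (2000/7900)²·5200.92²/143 = 12123.6
  stratum Q4: (2250/7900)²·6763.64²/98 = 37865.7
V̂(ȳ_st) = 56528.7
SE(ȳ_st) = √56528.7 = 237.758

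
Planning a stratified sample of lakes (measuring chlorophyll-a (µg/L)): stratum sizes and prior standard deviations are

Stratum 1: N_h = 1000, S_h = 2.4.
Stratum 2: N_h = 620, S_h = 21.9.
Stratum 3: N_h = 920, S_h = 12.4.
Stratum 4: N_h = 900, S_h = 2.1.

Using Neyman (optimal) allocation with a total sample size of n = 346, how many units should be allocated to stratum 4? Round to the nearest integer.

Neyman allocation: n_h = n · N_h S_h / Σ N_i S_i, with n = 346.
  stratum 1: N_h·S_h = 1000·2.4 = 2400.00
  stratum 2: N_h·S_h = 620·21.9 = 13578.00
  stratum 3: N_h·S_h = 920·12.4 = 11408.00
  stratum 4: N_h·S_h = 900·2.1 = 1890.00
Σ N_h S_h = 29276.00
n for stratum 4 = 346·1890.00/29276.00 = 22.337 → 22

22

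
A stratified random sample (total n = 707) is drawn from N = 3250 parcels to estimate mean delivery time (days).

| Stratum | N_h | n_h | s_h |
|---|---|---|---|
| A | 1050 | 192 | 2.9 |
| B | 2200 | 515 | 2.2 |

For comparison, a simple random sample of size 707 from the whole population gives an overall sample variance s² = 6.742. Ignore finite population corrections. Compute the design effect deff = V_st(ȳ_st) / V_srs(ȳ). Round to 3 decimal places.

deff ≈ 0.931

V̂(ȳ_st) = Σ W_h² s_h²/n_h, with W_h = N_h/N and N = 3250:
  stratum A: (1050/3250)²·2.9²/192 = 0.004572
  stratum B: (2200/3250)²·2.2²/515 = 0.00430642
V_st = 0.00887843
V_srs = s²/n = 6.742/707 = 0.00953607
deff = V_st / V_srs = 0.00887843/0.00953607 = 0.9310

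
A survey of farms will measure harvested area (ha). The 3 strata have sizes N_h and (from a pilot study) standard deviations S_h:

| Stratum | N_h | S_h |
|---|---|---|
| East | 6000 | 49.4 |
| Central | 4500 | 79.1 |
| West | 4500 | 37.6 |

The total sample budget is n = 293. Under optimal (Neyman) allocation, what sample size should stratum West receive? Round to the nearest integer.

60

Neyman allocation: n_h = n · N_h S_h / Σ N_i S_i, with n = 293.
  stratum East: N_h·S_h = 6000·49.4 = 296400.00
  stratum Central: N_h·S_h = 4500·79.1 = 355950.00
  stratum West: N_h·S_h = 4500·37.6 = 169200.00
Σ N_h S_h = 821550.00
n for stratum West = 293·169200.00/821550.00 = 60.344 → 60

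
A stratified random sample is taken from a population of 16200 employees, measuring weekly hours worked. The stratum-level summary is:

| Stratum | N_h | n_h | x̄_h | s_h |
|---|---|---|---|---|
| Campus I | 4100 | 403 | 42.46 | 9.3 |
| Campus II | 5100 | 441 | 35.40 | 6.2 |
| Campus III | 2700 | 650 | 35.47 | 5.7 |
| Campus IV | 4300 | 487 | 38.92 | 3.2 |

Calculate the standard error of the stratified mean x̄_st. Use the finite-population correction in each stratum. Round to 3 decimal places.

SE(x̄_st) ≈ 0.151

V̂(x̄_st) = Σ W_h² (1 − n_h/N_h) s_h²/n_h, with W_h = N_h/N and N = 16200:
  stratum Campus I: (4100/16200)²·(1 − 403/4100)·9.3²/403 = 0.0123955
  stratum Campus II: (5100/16200)²·(1 − 441/5100)·6.2²/441 = 0.00789183
  stratum Campus III: (2700/16200)²·(1 − 650/2700)·5.7²/650 = 0.0010542
  stratum Campus IV: (4300/16200)²·(1 − 487/4300)·3.2²/487 = 0.00131364
V̂(x̄_st) = 0.0226552
SE(x̄_st) = √0.0226552 = 0.150516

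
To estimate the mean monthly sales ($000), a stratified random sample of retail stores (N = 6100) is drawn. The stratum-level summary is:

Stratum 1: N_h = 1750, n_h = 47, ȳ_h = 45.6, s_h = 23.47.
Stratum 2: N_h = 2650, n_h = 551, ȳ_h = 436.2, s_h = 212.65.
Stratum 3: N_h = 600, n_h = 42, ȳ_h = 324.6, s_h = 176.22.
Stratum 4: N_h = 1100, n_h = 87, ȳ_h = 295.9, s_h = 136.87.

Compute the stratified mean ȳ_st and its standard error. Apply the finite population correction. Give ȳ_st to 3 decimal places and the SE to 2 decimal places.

ȳ_st ≈ 287.866, SE ≈ 5.13

ȳ_st = Σ W_h ȳ_h = (1750·45.6 + 2650·436.2 + 600·324.6 + 1100·295.9)/6100 = 287.86557
V̂(ȳ_st) = Σ W_h² (1 − n_h/N_h) s_h²/n_h, with W_h = N_h/N and N = 6100:
  stratum 1: (1750/6100)²·(1 − 47/1750)·23.47²/47 = 0.938688
  stratum 2: (2650/6100)²·(1 − 551/2650)·212.65²/551 = 12.2681
  stratum 3: (600/6100)²·(1 − 42/600)·176.22²/42 = 6.65253
  stratum 4: (1100/6100)²·(1 − 87/1100)·136.87²/87 = 6.44822
V̂(ȳ_st) = 26.3076
SE(ȳ_st) = √26.3076 = 5.12909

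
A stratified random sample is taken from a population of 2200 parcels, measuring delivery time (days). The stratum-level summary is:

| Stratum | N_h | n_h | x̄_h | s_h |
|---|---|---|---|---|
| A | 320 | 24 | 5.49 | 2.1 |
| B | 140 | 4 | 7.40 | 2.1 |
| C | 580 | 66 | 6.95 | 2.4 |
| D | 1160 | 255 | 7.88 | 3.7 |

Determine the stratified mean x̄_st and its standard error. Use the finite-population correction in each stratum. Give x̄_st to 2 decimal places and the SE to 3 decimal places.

x̄_st ≈ 7.26, SE ≈ 0.158

x̄_st = Σ W_h x̄_h = (320·5.49 + 140·7.40 + 580·6.95 + 1160·7.88)/2200 = 7.25664
V̂(x̄_st) = Σ W_h² (1 − n_h/N_h) s_h²/n_h, with W_h = N_h/N and N = 2200:
  stratum A: (320/2200)²·(1 − 24/320)·2.1²/24 = 0.00359603
  stratum B: (140/2200)²·(1 − 4/140)·2.1²/4 = 0.00433711
  stratum C: (580/2200)²·(1 − 66/580)·2.4²/66 = 0.00537557
  stratum D: (1160/2200)²·(1 − 255/1160)·3.7²/255 = 0.0116446
V̂(x̄_st) = 0.0249533
SE(x̄_st) = √0.0249533 = 0.157966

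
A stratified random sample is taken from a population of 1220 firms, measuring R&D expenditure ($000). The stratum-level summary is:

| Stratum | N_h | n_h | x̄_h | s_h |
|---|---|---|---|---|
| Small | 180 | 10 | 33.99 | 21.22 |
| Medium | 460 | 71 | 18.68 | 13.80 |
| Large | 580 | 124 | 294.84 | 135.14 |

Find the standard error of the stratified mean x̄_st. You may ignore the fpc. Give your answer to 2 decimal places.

V̂(x̄_st) = Σ W_h² s_h²/n_h, with W_h = N_h/N and N = 1220:
  stratum Small: (180/1220)²·21.22²/10 = 0.980203
  stratum Medium: (460/1220)²·13.80²/71 = 0.381325
  stratum Large: (580/1220)²·135.14²/124 = 33.2876
V̂(x̄_st) = 34.6491
SE(x̄_st) = √34.6491 = 5.88635

SE(x̄_st) ≈ 5.89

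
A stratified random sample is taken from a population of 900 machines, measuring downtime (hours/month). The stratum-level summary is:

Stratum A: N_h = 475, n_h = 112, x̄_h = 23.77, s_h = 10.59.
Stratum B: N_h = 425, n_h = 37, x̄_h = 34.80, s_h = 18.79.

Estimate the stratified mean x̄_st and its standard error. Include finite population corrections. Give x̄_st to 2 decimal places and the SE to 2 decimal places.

x̄_st ≈ 28.98, SE ≈ 1.47

x̄_st = Σ W_h x̄_h = (475·23.77 + 425·34.80)/900 = 28.97861
V̂(x̄_st) = Σ W_h² (1 − n_h/N_h) s_h²/n_h, with W_h = N_h/N and N = 900:
  stratum A: (475/900)²·(1 − 112/475)·10.59²/112 = 0.213152
  stratum B: (425/900)²·(1 − 37/425)·18.79²/37 = 1.94262
V̂(x̄_st) = 2.15577
SE(x̄_st) = √2.15577 = 1.46825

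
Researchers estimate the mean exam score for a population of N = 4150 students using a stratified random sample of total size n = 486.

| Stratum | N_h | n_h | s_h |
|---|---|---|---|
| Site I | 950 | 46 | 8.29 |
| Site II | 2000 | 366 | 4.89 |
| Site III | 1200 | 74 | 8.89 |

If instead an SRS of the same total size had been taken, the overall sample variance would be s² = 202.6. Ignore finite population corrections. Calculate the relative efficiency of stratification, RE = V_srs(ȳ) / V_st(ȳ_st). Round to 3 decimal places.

V̂(ȳ_st) = Σ W_h² s_h²/n_h, with W_h = N_h/N and N = 4150:
  stratum Site I: (950/4150)²·8.29²/46 = 0.0782893
  stratum Site II: (2000/4150)²·4.89²/366 = 0.015174
  stratum Site III: (1200/4150)²·8.89²/74 = 0.0892973
V_st = 0.182761
V_srs = s²/n = 202.6/486 = 0.416872
Relative efficiency = V_srs / V_st = 0.416872/0.182761 = 2.2810

RE ≈ 2.281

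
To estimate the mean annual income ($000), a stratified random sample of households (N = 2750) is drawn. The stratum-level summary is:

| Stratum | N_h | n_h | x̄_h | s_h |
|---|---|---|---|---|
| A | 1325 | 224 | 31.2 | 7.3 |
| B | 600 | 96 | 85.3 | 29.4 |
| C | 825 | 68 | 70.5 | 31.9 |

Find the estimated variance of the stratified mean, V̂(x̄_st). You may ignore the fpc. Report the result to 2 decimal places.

V̂(x̄_st) ≈ 1.83

V̂(x̄_st) = Σ W_h² s_h²/n_h, with W_h = N_h/N and N = 2750:
  stratum A: (1325/2750)²·7.3²/224 = 0.0552286
  stratum B: (600/2750)²·29.4²/96 = 0.428608
  stratum C: (825/2750)²·31.9²/68 = 1.34684
V̂(x̄_st) = 1.83067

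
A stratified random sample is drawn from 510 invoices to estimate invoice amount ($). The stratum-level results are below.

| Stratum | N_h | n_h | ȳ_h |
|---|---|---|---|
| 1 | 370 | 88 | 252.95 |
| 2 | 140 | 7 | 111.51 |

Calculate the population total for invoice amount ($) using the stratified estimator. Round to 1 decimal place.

τ̂_st = Σ N_h ȳ_h = 370·252.95 + 140·111.51 = 109202.9

τ̂_st ≈ 109202.9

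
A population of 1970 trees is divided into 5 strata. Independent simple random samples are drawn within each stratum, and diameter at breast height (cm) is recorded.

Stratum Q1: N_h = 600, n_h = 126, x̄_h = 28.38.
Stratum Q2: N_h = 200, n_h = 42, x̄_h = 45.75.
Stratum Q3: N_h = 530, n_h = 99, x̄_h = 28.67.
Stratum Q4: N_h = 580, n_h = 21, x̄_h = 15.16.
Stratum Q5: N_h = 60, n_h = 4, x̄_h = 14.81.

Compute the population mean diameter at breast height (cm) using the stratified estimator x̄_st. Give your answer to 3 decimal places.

x̄_st ≈ 25.916

N = Σ N_h = 1970. Stratum weights W_h = N_h/N.
x̄_st = (600·28.38 + 200·45.75 + 530·28.67 + 580·15.16 + 60·14.81) / 1970 = 25.91599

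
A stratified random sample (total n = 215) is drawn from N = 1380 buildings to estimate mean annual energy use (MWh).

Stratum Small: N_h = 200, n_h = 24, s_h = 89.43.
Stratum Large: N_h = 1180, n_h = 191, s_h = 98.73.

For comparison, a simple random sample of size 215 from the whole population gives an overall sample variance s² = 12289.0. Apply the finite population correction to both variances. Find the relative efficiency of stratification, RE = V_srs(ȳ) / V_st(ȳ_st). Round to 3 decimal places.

V̂(ȳ_st) = Σ W_h² (1 − n_h/N_h) s_h²/n_h, with W_h = N_h/N and N = 1380:
  stratum Small: (200/1380)²·(1 − 24/200)·89.43²/24 = 6.15942
  stratum Large: (1180/1380)²·(1 − 191/1180)·98.73²/191 = 31.2741
V_st = 37.4335
V_srs = (1 − 215/1380)·12289.0/215 = 48.2531
Relative efficiency = V_srs / V_st = 48.2531/37.4335 = 1.2890

RE ≈ 1.289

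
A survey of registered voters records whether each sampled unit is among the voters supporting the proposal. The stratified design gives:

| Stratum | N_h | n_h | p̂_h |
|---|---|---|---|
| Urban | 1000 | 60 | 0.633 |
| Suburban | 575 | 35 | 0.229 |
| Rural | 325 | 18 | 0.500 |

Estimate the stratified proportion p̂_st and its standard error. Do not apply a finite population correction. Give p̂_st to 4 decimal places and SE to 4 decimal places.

N = 1900; stratum weights W_h = N_h/N.
p̂_st = Σ W_h p̂_h = (1000·0.633 + 575·0.229 + 325·0.500)/1900 = 0.48799
V̂(p̂_st) = Σ W_h² p̂_h(1−p̂_h)/(n_h−1):
  stratum Urban: (1000/1900)²·0.633·0.367/59 = 0.00109071
  stratum Suburban: (575/1900)²·0.229·0.771/34 = 0.000475597
  stratum Rural: (325/1900)²·0.500·0.500/17 = 0.000430279
V̂(p̂_st) = 0.00199659; SE = √V̂ = 0.0446832

p̂_st ≈ 0.4880, SE ≈ 0.0447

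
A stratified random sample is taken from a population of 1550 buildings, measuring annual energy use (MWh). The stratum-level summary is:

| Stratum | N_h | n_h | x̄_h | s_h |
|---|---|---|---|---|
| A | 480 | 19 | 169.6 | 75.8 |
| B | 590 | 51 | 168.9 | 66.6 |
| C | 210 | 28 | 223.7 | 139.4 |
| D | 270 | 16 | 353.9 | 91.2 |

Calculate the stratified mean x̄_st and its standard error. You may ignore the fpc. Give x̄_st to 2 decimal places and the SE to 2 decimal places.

x̄_st = Σ W_h x̄_h = (480·169.6 + 590·168.9 + 210·223.7 + 270·353.9)/1550 = 208.76710
V̂(x̄_st) = Σ W_h² s_h²/n_h, with W_h = N_h/N and N = 1550:
  stratum A: (480/1550)²·75.8²/19 = 29.0004
  stratum B: (590/1550)²·66.6²/51 = 12.6014
  stratum C: (210/1550)²·139.4²/28 = 12.7392
  stratum D: (270/1550)²·91.2²/16 = 15.7737
V̂(x̄_st) = 70.1147
SE(x̄_st) = √70.1147 = 8.37345

x̄_st ≈ 208.77, SE ≈ 8.37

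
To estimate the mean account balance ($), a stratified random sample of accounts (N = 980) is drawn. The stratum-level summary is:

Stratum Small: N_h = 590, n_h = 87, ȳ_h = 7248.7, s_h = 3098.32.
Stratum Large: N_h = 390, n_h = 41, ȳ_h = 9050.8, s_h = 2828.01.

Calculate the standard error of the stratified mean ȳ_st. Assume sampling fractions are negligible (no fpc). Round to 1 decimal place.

SE(ȳ_st) ≈ 266.2

V̂(ȳ_st) = Σ W_h² s_h²/n_h, with W_h = N_h/N and N = 980:
  stratum Small: (590/980)²·3098.32²/87 = 39993.1
  stratum Large: (390/980)²·2828.01²/41 = 30892.6
V̂(ȳ_st) = 70885.8
SE(ȳ_st) = √70885.8 = 266.244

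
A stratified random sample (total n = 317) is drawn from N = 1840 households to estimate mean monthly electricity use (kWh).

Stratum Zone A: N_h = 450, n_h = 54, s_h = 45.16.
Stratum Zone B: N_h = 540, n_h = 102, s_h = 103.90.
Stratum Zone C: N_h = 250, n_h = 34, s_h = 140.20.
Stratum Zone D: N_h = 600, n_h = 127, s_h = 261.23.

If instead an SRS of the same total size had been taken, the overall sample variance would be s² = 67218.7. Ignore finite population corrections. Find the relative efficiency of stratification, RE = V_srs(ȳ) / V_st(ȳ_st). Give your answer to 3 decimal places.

RE ≈ 2.678

V̂(ȳ_st) = Σ W_h² s_h²/n_h, with W_h = N_h/N and N = 1840:
  stratum Zone A: (450/1840)²·45.16²/54 = 2.25893
  stratum Zone B: (540/1840)²·103.90²/102 = 9.11555
  stratum Zone C: (250/1840)²·140.20²/34 = 10.6724
  stratum Zone D: (600/1840)²·261.23²/127 = 57.1359
V_st = 79.1828
V_srs = s²/n = 67218.7/317 = 212.046
Relative efficiency = V_srs / V_st = 212.046/79.1828 = 2.6779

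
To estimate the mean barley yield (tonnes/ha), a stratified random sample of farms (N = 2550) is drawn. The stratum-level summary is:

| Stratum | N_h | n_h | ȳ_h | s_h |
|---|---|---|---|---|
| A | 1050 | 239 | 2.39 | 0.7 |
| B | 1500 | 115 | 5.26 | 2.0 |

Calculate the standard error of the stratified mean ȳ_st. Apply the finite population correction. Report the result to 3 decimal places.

SE(ȳ_st) ≈ 0.107

V̂(ȳ_st) = Σ W_h² (1 − n_h/N_h) s_h²/n_h, with W_h = N_h/N and N = 2550:
  stratum A: (1050/2550)²·(1 − 239/1050)·0.7²/239 = 0.00026849
  stratum B: (1500/2550)²·(1 − 115/1500)·2.0²/115 = 0.0111128
V̂(ȳ_st) = 0.0113813
SE(ȳ_st) = √0.0113813 = 0.106683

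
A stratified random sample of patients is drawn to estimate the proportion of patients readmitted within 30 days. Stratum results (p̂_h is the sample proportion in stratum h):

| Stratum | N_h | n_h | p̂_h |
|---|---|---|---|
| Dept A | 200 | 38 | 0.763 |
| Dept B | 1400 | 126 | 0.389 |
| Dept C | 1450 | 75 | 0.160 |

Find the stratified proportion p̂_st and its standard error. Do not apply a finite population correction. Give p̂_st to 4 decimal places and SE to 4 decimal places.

N = 3050; stratum weights W_h = N_h/N.
p̂_st = Σ W_h p̂_h = (200·0.763 + 1400·0.389 + 1450·0.160)/3050 = 0.30466
V̂(p̂_st) = Σ W_h² p̂_h(1−p̂_h)/(n_h−1):
  stratum Dept A: (200/3050)²·0.763·0.237/37 = 2.10151e-05
  stratum Dept B: (1400/3050)²·0.389·0.611/125 = 0.000400624
  stratum Dept C: (1450/3050)²·0.160·0.840/74 = 0.000410491
V̂(p̂_st) = 0.000832131; SE = √V̂ = 0.0288467

p̂_st ≈ 0.3047, SE ≈ 0.0288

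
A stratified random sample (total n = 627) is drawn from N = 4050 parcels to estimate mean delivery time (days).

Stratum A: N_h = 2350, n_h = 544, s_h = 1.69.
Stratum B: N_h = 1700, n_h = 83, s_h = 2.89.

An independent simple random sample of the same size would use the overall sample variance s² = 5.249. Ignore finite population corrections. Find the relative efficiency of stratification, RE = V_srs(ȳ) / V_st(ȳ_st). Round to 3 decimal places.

V̂(ȳ_st) = Σ W_h² s_h²/n_h, with W_h = N_h/N and N = 4050:
  stratum A: (2350/4050)²·1.69²/544 = 0.00176767
  stratum B: (1700/4050)²·2.89²/83 = 0.0177299
V_st = 0.0194975
V_srs = s²/n = 5.249/627 = 0.00837161
Relative efficiency = V_srs / V_st = 0.00837161/0.0194975 = 0.4294

RE ≈ 0.429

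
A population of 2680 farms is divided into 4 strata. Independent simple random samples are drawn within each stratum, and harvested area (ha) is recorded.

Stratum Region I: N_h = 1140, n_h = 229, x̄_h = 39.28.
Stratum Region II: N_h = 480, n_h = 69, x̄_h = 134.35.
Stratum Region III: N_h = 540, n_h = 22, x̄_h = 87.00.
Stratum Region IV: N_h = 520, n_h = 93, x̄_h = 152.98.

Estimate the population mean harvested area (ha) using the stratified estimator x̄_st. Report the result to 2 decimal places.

x̄_st ≈ 87.98

N = Σ N_h = 2680. Stratum weights W_h = N_h/N.
x̄_st = (1140·39.28 + 480·134.35 + 540·87.00 + 520·152.98) / 2680 = 87.9839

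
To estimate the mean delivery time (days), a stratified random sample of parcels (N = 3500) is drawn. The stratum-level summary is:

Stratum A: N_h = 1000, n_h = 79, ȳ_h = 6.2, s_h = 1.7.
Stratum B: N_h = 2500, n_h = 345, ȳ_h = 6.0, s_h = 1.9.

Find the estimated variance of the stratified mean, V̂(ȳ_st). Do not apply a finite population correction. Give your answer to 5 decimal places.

V̂(ȳ_st) = Σ W_h² s_h²/n_h, with W_h = N_h/N and N = 3500:
  stratum A: (1000/3500)²·1.7²/79 = 0.00298631
  stratum B: (2500/3500)²·1.9²/345 = 0.00533866
V̂(ȳ_st) = 0.00832497

V̂(ȳ_st) ≈ 0.00832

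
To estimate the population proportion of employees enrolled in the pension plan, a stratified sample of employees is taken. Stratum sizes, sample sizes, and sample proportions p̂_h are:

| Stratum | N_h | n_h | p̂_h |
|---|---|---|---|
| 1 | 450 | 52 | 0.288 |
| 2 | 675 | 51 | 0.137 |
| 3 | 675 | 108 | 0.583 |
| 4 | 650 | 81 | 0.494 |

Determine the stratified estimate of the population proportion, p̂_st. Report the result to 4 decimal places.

p̂_st ≈ 0.3823

N = 2450; stratum weights W_h = N_h/N.
p̂_st = Σ W_h p̂_h = (450·0.288 + 675·0.137 + 675·0.583 + 650·0.494)/2450 = 0.38233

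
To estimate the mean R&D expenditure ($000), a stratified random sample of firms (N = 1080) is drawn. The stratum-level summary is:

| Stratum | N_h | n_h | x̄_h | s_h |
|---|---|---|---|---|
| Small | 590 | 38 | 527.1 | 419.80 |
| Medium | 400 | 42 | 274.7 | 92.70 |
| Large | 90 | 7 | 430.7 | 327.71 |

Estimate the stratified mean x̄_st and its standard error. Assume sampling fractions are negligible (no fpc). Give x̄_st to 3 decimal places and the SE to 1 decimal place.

x̄_st = Σ W_h x̄_h = (590·527.1 + 400·274.7 + 90·430.7)/1080 = 425.58519
V̂(x̄_st) = Σ W_h² s_h²/n_h, with W_h = N_h/N and N = 1080:
  stratum Small: (590/1080)²·419.80²/38 = 1384.07
  stratum Medium: (400/1080)²·92.70²/42 = 28.0661
  stratum Large: (90/1080)²·327.71²/7 = 106.542
V̂(x̄_st) = 1518.68
SE(x̄_st) = √1518.68 = 38.9702

x̄_st ≈ 425.585, SE ≈ 39.0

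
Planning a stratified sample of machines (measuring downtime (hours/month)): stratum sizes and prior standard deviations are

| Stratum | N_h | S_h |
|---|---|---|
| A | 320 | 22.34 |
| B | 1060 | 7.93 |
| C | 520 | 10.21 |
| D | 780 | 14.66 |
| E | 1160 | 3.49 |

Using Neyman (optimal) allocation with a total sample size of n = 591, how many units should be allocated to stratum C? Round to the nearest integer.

86

Neyman allocation: n_h = n · N_h S_h / Σ N_i S_i, with n = 591.
  stratum A: N_h·S_h = 320·22.34 = 7148.80
  stratum B: N_h·S_h = 1060·7.93 = 8405.80
  stratum C: N_h·S_h = 520·10.21 = 5309.20
  stratum D: N_h·S_h = 780·14.66 = 11434.80
  stratum E: N_h·S_h = 1160·3.49 = 4048.40
Σ N_h S_h = 36347.00
n for stratum C = 591·5309.20/36347.00 = 86.327 → 86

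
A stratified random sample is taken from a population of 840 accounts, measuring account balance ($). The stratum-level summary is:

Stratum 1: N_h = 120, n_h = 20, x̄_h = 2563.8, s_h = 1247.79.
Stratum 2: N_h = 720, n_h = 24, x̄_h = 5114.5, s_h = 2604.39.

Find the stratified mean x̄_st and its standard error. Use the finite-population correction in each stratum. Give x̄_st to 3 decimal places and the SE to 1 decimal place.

x̄_st ≈ 4750.114, SE ≈ 449.5

x̄_st = Σ W_h x̄_h = (120·2563.8 + 720·5114.5)/840 = 4750.11429
V̂(x̄_st) = Σ W_h² (1 − n_h/N_h) s_h²/n_h, with W_h = N_h/N and N = 840:
  stratum 1: (120/840)²·(1 − 20/120)·1247.79²/20 = 1323.96
  stratum 2: (720/840)²·(1 − 24/720)·2604.39²/24 = 200717
V̂(x̄_st) = 202041
SE(x̄_st) = √202041 = 449.49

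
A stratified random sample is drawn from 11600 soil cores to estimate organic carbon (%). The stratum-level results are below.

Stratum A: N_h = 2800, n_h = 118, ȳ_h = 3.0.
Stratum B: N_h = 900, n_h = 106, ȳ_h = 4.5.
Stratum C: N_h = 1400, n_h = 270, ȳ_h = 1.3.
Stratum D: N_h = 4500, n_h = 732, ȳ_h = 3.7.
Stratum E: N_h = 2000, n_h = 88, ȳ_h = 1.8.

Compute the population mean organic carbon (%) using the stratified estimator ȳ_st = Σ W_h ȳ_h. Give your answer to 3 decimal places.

N = Σ N_h = 11600. Stratum weights W_h = N_h/N.
ȳ_st = (2800·3.0 + 900·4.5 + 1400·1.3 + 4500·3.7 + 2000·1.8) / 11600 = 2.97586

ȳ_st ≈ 2.976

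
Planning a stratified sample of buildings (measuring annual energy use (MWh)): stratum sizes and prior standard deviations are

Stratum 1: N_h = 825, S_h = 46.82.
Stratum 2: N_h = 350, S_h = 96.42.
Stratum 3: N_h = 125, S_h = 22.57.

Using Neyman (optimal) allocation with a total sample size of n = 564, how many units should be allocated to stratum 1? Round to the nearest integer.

290

Neyman allocation: n_h = n · N_h S_h / Σ N_i S_i, with n = 564.
  stratum 1: N_h·S_h = 825·46.82 = 38626.50
  stratum 2: N_h·S_h = 350·96.42 = 33747.00
  stratum 3: N_h·S_h = 125·22.57 = 2821.25
Σ N_h S_h = 75194.75
n for stratum 1 = 564·38626.50/75194.75 = 289.719 → 290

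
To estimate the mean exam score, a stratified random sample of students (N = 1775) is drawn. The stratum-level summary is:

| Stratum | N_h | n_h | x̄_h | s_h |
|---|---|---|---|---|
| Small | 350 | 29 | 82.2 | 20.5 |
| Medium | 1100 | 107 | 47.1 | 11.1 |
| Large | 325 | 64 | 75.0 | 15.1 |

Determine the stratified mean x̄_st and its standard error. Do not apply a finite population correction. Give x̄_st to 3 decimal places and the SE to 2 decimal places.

x̄_st = Σ W_h x̄_h = (350·82.2 + 1100·47.1 + 325·75.0)/1775 = 59.12958
V̂(x̄_st) = Σ W_h² s_h²/n_h, with W_h = N_h/N and N = 1775:
  stratum Small: (350/1775)²·20.5²/29 = 0.563442
  stratum Medium: (1100/1775)²·11.1²/107 = 0.442233
  stratum Large: (325/1775)²·15.1²/64 = 0.119438
V̂(x̄_st) = 1.12511
SE(x̄_st) = √1.12511 = 1.06071

x̄_st ≈ 59.130, SE ≈ 1.06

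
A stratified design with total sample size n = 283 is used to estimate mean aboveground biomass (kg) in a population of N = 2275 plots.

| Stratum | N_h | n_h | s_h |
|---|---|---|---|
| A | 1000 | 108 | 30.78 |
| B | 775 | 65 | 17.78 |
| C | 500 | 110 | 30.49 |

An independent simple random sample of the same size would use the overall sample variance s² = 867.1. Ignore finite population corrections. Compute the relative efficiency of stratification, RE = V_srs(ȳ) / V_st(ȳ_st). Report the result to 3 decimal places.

V̂(ȳ_st) = Σ W_h² s_h²/n_h, with W_h = N_h/N and N = 2275:
  stratum A: (1000/2275)²·30.78²/108 = 1.69493
  stratum B: (775/2275)²·17.78²/65 = 0.564405
  stratum C: (500/2275)²·30.49²/110 = 0.408225
V_st = 2.66756
V_srs = s²/n = 867.1/283 = 3.06396
Relative efficiency = V_srs / V_st = 3.06396/2.66756 = 1.1486

RE ≈ 1.149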